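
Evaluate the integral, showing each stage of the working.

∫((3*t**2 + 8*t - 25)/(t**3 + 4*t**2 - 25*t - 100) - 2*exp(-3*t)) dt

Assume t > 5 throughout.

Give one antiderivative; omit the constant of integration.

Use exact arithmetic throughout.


Step 1. Rewrite: now ∫((3*t**2 + 8*t - 25)/(t**3 + 4*t**2 - 25*t - 100)) dt + ∫(-2*exp(-3*t)) dt.
Step 2. Evaluate the standard form: now ∫((3*t**2 + 8*t - 25)/(t**3 + 4*t**2 - 25*t - 100)) dt + 2*exp(-3*t)/3.
Step 3. Decompose ∫((3*t**2 + 8*t - 25)/(t**3 + 4*t**2 - 25*t - 100)) dt by partial fractions, (3*t**2 + 8*t - 25)/(t**3 + 4*t**2 - 25*t - 100) = 1/(t + 5) + 1/(t + 4) + 1/(t - 5): now ∫(1/(t - 5)) dt + ∫(1/(t + 4)) dt + ∫(1/(t + 5)) dt + 2*exp(-3*t)/3.
Step 4. Evaluate the standard form [assuming t > 5]: now log(t - 5) + ∫(1/(t + 4)) dt + ∫(1/(t + 5)) dt + 2*exp(-3*t)/3.
Step 5. Evaluate the standard form [assuming t > -4]: now log(t - 5) + log(t + 4) + ∫(1/(t + 5)) dt + 2*exp(-3*t)/3.
Step 6. Evaluate the standard form [assuming t > -5]: now log(t - 5) + log(t + 4) + log(t + 5) + 2*exp(-3*t)/3.
Answer: log(t - 5) + log(t + 4) + log(t + 5) + 2*exp(-3*t)/3.


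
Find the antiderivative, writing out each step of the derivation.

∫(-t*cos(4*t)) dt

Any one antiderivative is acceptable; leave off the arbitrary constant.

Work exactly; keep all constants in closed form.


Step 1. Integrate ∫(-t*cos(4*t)) dt by parts with u = t, dv = (-cos(4*t)) dt, so v = -sin(4*t)/4: now -t*sin(4*t)/4 + ∫(sin(4*t)/4) dt.
Step 2. Evaluate the standard form: now -t*sin(4*t)/4 - cos(4*t)/16.
Answer: -t*sin(4*t)/4 - cos(4*t)/16.


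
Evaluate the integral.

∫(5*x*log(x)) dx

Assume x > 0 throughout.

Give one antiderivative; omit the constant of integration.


Answer: 5*x**2*log(x)/2 - 5*x**2/4.


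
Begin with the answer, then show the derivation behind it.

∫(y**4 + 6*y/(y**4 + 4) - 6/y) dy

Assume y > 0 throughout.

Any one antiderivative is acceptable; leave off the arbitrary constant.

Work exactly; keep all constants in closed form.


The answer is y**5/5 - 6*log(y) + 3*atan(y**2/2)/2.
Step 1. Rewrite: now ∫(-6/y) dy + ∫(y**4) dy + ∫(6*y/(y**4 + 4)) dy.
Step 2. Substitute u = y**2, turning ∫(6*y/(y**4 + 4)) dy into ∫(3/(u**2 + 4)) du: now ∫(-6/y) dy + ∫(y**4) dy + ∫(3/(u**2 + 4)) du.
Step 3. Evaluate the standard form: now 3*atan(u/2)/2 + ∫(-6/y) dy + ∫(y**4) dy.
Step 4. Substitute back u = y**2: now 3*atan(y**2/2)/2 + ∫(-6/y) dy + ∫(y**4) dy.
Step 5. Evaluate the standard form: now y**5/5 + 3*atan(y**2/2)/2 + ∫(-6/y) dy.
Step 6. Evaluate the standard form [assuming y > 0]: now y**5/5 - 6*log(y) + 3*atan(y**2/2)/2.
Answer: y**5/5 - 6*log(y) + 3*atan(y**2/2)/2.


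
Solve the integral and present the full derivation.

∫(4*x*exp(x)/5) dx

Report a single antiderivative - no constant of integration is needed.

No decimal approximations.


Step 1. Integrate ∫(4*x*exp(x)/5) dx by parts with u = x, dv = (4*exp(x)/5) dx, so v = 4*exp(x)/5: now 4*x*exp(x)/5 + ∫(-4*exp(x)/5) dx.
Step 2. Evaluate the standard form: now 4*x*exp(x)/5 - 4*exp(x)/5.
Answer: 4*x*exp(x)/5 - 4*exp(x)/5.


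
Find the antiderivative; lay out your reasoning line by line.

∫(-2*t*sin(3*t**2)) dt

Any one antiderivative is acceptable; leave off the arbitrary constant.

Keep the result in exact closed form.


Step 1. Substitute u = t**2, turning ∫(-2*t*sin(3*t**2)) dt into ∫(-sin(3*u)) du: now ∫(-sin(3*u)) du.
Step 2. Evaluate the standard form: now cos(3*u)/3.
Step 3. Substitute back u = t**2: now cos(3*t**2)/3.
Answer: cos(3*t**2)/3.


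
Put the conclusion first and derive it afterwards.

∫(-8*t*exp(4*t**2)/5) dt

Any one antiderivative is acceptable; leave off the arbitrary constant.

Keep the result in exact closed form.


The answer is -exp(4*t**2)/5.
Step 1. Substitute u = t**2, turning ∫(-8*t*exp(4*t**2)/5) dt into ∫(-4*exp(4*u)/5) du: now ∫(-4*exp(4*u)/5) du.
Step 2. Evaluate the standard form: now -exp(4*u)/5.
Step 3. Substitute back u = t**2: now -exp(4*t**2)/5.
Answer: -exp(4*t**2)/5.


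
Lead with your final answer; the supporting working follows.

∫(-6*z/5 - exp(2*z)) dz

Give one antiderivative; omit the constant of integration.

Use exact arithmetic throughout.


The answer is -3*z**2/5 - exp(2*z)/2.
Step 1. Rewrite: now ∫(-6*z/5) dz + ∫(-exp(2*z)) dz.
Step 2. Evaluate the standard form: now -exp(2*z)/2 + ∫(-6*z/5) dz.
Step 3. Evaluate the standard form: now -3*z**2/5 - exp(2*z)/2.
Answer: -3*z**2/5 - exp(2*z)/2.


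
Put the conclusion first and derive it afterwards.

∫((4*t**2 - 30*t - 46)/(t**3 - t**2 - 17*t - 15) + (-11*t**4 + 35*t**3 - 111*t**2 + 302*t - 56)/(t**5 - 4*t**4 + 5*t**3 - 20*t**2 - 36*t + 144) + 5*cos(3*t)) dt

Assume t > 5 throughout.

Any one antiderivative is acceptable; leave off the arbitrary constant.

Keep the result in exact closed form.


The answer is -2*log(t - 5) - 4*log(t - 4) - 2*log(t - 2) + log(t + 1) - 5*log(t + 2) + 5*log(t + 3) + 5*sin(3*t)/3 + atan(t/3)/3.
Step 1. Rewrite: now ∫((4*t**2 - 30*t - 46)/(t**3 - t**2 - 17*t - 15)) dt + ∫((-11*t**4 + 35*t**3 - 111*t**2 + 302*t - 56)/(t**5 - 4*t**4 + 5*t**3 - 20*t**2 - 36*t + 144)) dt + ∫(5*cos(3*t)) dt.
Step 2. Decompose ∫((-11*t**4 + 35*t**3 - 111*t**2 + 302*t - 56)/(t**5 - 4*t**4 + 5*t**3 - 20*t**2 - 36*t + 144)) dt by partial fractions, (-11*t**4 + 35*t**3 - 111*t**2 + 302*t - 56)/(t**5 - 4*t**4 + 5*t**3 - 20*t**2 - 36*t + 144) = 1/(t**2 + 9) - 5/(t + 2) - 2/(t - 2) - 4/(t - 4): now ∫((4*t**2 - 30*t - 46)/(t**3 - t**2 - 17*t - 15)) dt + ∫(-4/(t - 4)) dt + ∫(-2/(t - 2)) dt + ∫(-5/(t + 2)) dt + ∫(1/(t**2 + 9)) dt + ∫(5*cos(3*t)) dt.
Step 3. Evaluate the standard form [assuming t > -2]: now -5*log(t + 2) + ∫((4*t**2 - 30*t - 46)/(t**3 - t**2 - 17*t - 15)) dt + ∫(-4/(t - 4)) dt + ∫(-2/(t - 2)) dt + ∫(1/(t**2 + 9)) dt + ∫(5*cos(3*t)) dt.
Step 4. Evaluate the standard form [assuming t > 2]: now -2*log(t - 2) - 5*log(t + 2) + ∫((4*t**2 - 30*t - 46)/(t**3 - t**2 - 17*t - 15)) dt + ∫(-4/(t - 4)) dt + ∫(1/(t**2 + 9)) dt + ∫(5*cos(3*t)) dt.
Step 5. Evaluate the standard form [assuming t > 4]: now -4*log(t - 4) - 2*log(t - 2) - 5*log(t + 2) + ∫((4*t**2 - 30*t - 46)/(t**3 - t**2 - 17*t - 15)) dt + ∫(1/(t**2 + 9)) dt + ∫(5*cos(3*t)) dt.
Step 6. Evaluate the standard form: now -4*log(t - 4) - 2*log(t - 2) - 5*log(t + 2) + atan(t/3)/3 + ∫((4*t**2 - 30*t - 46)/(t**3 - t**2 - 17*t - 15)) dt + ∫(5*cos(3*t)) dt.
Step 7. Decompose ∫((4*t**2 - 30*t - 46)/(t**3 - t**2 - 17*t - 15)) dt by partial fractions, (4*t**2 - 30*t - 46)/(t**3 - t**2 - 17*t - 15) = 5/(t + 3) + 1/(t + 1) - 2/(t - 5): now -4*log(t - 4) - 2*log(t - 2) - 5*log(t + 2) + atan(t/3)/3 + ∫(-2/(t - 5)) dt + ∫(1/(t + 1)) dt + ∫(5/(t + 3)) dt + ∫(5*cos(3*t)) dt.
Step 8. Evaluate the standard form [assuming t > 5]: now -2*log(t - 5) - 4*log(t - 4) - 2*log(t - 2) - 5*log(t + 2) + atan(t/3)/3 + ∫(1/(t + 1)) dt + ∫(5/(t + 3)) dt + ∫(5*cos(3*t)) dt.
Step 9. Evaluate the standard form [assuming t > -3]: now -2*log(t - 5) - 4*log(t - 4) - 2*log(t - 2) - 5*log(t + 2) + 5*log(t + 3) + atan(t/3)/3 + ∫(1/(t + 1)) dt + ∫(5*cos(3*t)) dt.
Step 10. Evaluate the standard form [assuming t > -1]: now -2*log(t - 5) - 4*log(t - 4) - 2*log(t - 2) + log(t + 1) - 5*log(t + 2) + 5*log(t + 3) + atan(t/3)/3 + ∫(5*cos(3*t)) dt.
Step 11. Evaluate the standard form: now -2*log(t - 5) - 4*log(t - 4) - 2*log(t - 2) + log(t + 1) - 5*log(t + 2) + 5*log(t + 3) + 5*sin(3*t)/3 + atan(t/3)/3.
Answer: -2*log(t - 5) - 4*log(t - 4) - 2*log(t - 2) + log(t + 1) - 5*log(t + 2) + 5*log(t + 3) + 5*sin(3*t)/3 + atan(t/3)/3.


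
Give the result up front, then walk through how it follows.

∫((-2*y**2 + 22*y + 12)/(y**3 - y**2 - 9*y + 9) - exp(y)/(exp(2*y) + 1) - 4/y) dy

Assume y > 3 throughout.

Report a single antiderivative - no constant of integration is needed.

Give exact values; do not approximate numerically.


The answer is -4*log(y) + 5*log(y - 3) - 4*log(y - 1) - 3*log(y + 3) - atan(exp(y)).
Step 1. Rewrite: now ∫(-4/y) dy + ∫(-exp(y)/(exp(2*y) + 1)) dy + ∫((-2*y**2 + 22*y + 12)/(y**3 - y**2 - 9*y + 9)) dy.
Step 2. Evaluate the standard form [assuming y > 0]: now -4*log(y) + ∫(-exp(y)/(exp(2*y) + 1)) dy + ∫((-2*y**2 + 22*y + 12)/(y**3 - y**2 - 9*y + 9)) dy.
Step 3. Substitute u = exp(y), turning ∫(-exp(y)/(exp(2*y) + 1)) dy into ∫(-1/(u**2 + 1)) du: now -4*log(y) + ∫((-2*y**2 + 22*y + 12)/(y**3 - y**2 - 9*y + 9)) dy + ∫(-1/(u**2 + 1)) du.
Step 4. Evaluate the standard form: now -4*log(y) - atan(u) + ∫((-2*y**2 + 22*y + 12)/(y**3 - y**2 - 9*y + 9)) dy.
Step 5. Substitute back u = exp(y): now -4*log(y) - atan(exp(y)) + ∫((-2*y**2 + 22*y + 12)/(y**3 - y**2 - 9*y + 9)) dy.
Step 6. Decompose ∫((-2*y**2 + 22*y + 12)/(y**3 - y**2 - 9*y + 9)) dy by partial fractions, (-2*y**2 + 22*y + 12)/(y**3 - y**2 - 9*y + 9) = -3/(y + 3) - 4/(y - 1) + 5/(y - 3): now -4*log(y) - atan(exp(y)) + ∫(5/(y - 3)) dy + ∫(-4/(y - 1)) dy + ∫(-3/(y + 3)) dy.
Step 7. Evaluate the standard form [assuming y > 3]: now -4*log(y) + 5*log(y - 3) - atan(exp(y)) + ∫(-4/(y - 1)) dy + ∫(-3/(y + 3)) dy.
Step 8. Evaluate the standard form [assuming y > 1]: now -4*log(y) + 5*log(y - 3) - 4*log(y - 1) - atan(exp(y)) + ∫(-3/(y + 3)) dy.
Step 9. Evaluate the standard form [assuming y > -3]: now -4*log(y) + 5*log(y - 3) - 4*log(y - 1) - 3*log(y + 3) - atan(exp(y)).
Answer: -4*log(y) + 5*log(y - 3) - 4*log(y - 1) - 3*log(y + 3) - atan(exp(y)).


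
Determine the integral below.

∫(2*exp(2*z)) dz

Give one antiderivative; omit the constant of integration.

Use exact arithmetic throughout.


Answer: exp(2*z).


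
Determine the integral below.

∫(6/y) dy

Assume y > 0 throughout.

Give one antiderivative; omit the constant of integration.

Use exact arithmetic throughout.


Answer: 6*log(y).


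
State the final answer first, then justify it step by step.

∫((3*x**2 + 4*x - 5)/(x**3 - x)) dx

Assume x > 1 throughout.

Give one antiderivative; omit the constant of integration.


The answer is 5*log(x) + log(x - 1) - 3*log(x + 1).
Step 1. Decompose ∫((3*x**2 + 4*x - 5)/(x**3 - x)) dx by partial fractions, (3*x**2 + 4*x - 5)/(x**3 - x) = -3/(x + 1) + 1/(x - 1) + 5/x: now ∫(5/x) dx + ∫(1/(x - 1)) dx + ∫(-3/(x + 1)) dx.
Step 2. Evaluate the standard form [assuming x > 0]: now 5*log(x) + ∫(1/(x - 1)) dx + ∫(-3/(x + 1)) dx.
Step 3. Evaluate the standard form [assuming x > -1]: now 5*log(x) - 3*log(x + 1) + ∫(1/(x - 1)) dx.
Step 4. Evaluate the standard form [assuming x > 1]: now 5*log(x) + log(x - 1) - 3*log(x + 1).
Answer: 5*log(x) + log(x - 1) - 3*log(x + 1).


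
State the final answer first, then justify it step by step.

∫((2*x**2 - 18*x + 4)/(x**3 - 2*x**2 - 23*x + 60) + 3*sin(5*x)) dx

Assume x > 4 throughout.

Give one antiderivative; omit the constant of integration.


The answer is -4*log(x - 4) + 4*log(x - 3) + 2*log(x + 5) - 3*cos(5*x)/5.
Step 1. Rewrite: now ∫((2*x**2 - 18*x + 4)/(x**3 - 2*x**2 - 23*x + 60)) dx + ∫(3*sin(5*x)) dx.
Step 2. Decompose ∫((2*x**2 - 18*x + 4)/(x**3 - 2*x**2 - 23*x + 60)) dx by partial fractions, (2*x**2 - 18*x + 4)/(x**3 - 2*x**2 - 23*x + 60) = 2/(x + 5) + 4/(x - 3) - 4/(x - 4): now ∫(-4/(x - 4)) dx + ∫(4/(x - 3)) dx + ∫(2/(x + 5)) dx + ∫(3*sin(5*x)) dx.
Step 3. Evaluate the standard form [assuming x > 3]: now 4*log(x - 3) + ∫(-4/(x - 4)) dx + ∫(2/(x + 5)) dx + ∫(3*sin(5*x)) dx.
Step 4. Evaluate the standard form [assuming x > -5]: now 4*log(x - 3) + 2*log(x + 5) + ∫(-4/(x - 4)) dx + ∫(3*sin(5*x)) dx.
Step 5. Evaluate the standard form [assuming x > 4]: now -4*log(x - 4) + 4*log(x - 3) + 2*log(x + 5) + ∫(3*sin(5*x)) dx.
Step 6. Evaluate the standard form: now -4*log(x - 4) + 4*log(x - 3) + 2*log(x + 5) - 3*cos(5*x)/5.
Answer: -4*log(x - 4) + 4*log(x - 3) + 2*log(x + 5) - 3*cos(5*x)/5.


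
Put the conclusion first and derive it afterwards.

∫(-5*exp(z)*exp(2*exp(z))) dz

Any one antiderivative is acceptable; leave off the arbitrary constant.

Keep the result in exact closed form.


The answer is -5*exp(2*exp(z))/2.
Step 1. Substitute u = exp(z), turning ∫(-5*exp(z)*exp(2*exp(z))) dz into ∫(-5*exp(2*u)) du: now ∫(-5*exp(2*u)) du.
Step 2. Evaluate the standard form: now -5*exp(2*u)/2.
Step 3. Substitute back u = exp(z): now -5*exp(2*exp(z))/2.
Answer: -5*exp(2*exp(z))/2.


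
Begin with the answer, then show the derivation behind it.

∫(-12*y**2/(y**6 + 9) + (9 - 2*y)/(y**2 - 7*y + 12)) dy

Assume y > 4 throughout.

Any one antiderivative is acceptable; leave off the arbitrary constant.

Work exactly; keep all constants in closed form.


The answer is log(y - 4) - 3*log(y - 3) - 4*atan(y**3/3)/3.
Step 1. Rewrite: now ∫(-12*y**2/(y**6 + 9)) dy + ∫((9 - 2*y)/(y**2 - 7*y + 12)) dy.
Step 2. Substitute u = y**3, turning ∫(-12*y**2/(y**6 + 9)) dy into ∫(-4/(u**2 + 9)) du: now ∫((9 - 2*y)/(y**2 - 7*y + 12)) dy + ∫(-4/(u**2 + 9)) du.
Step 3. Evaluate the standard form: now -4*atan(u/3)/3 + ∫((9 - 2*y)/(y**2 - 7*y + 12)) dy.
Step 4. Substitute back u = y**3: now -4*atan(y**3/3)/3 + ∫((9 - 2*y)/(y**2 - 7*y + 12)) dy.
Step 5. Decompose ∫((9 - 2*y)/(y**2 - 7*y + 12)) dy by partial fractions, (9 - 2*y)/(y**2 - 7*y + 12) = -3/(y - 3) + 1/(y - 4): now -4*atan(y**3/3)/3 + ∫(1/(y - 4)) dy + ∫(-3/(y - 3)) dy.
Step 6. Evaluate the standard form [assuming y > 4]: now log(y - 4) - 4*atan(y**3/3)/3 + ∫(-3/(y - 3)) dy.
Step 7. Evaluate the standard form [assuming y > 3]: now log(y - 4) - 3*log(y - 3) - 4*atan(y**3/3)/3.
Answer: log(y - 4) - 3*log(y - 3) - 4*atan(y**3/3)/3.


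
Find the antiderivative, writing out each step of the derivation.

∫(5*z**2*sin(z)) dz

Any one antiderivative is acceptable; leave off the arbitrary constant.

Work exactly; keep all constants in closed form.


Step 1. Integrate ∫(5*z**2*sin(z)) dz by parts with u = z**2, dv = (5*sin(z)) dz, so v = -5*cos(z): now -5*z**2*cos(z) + ∫(10*z*cos(z)) dz.
Step 2. Integrate ∫(10*z*cos(z)) dz by parts with u = z, dv = (10*cos(z)) dz, so v = 10*sin(z): now -5*z**2*cos(z) + 10*z*sin(z) + ∫(-10*sin(z)) dz.
Step 3. Evaluate the standard form: now -5*z**2*cos(z) + 10*z*sin(z) + 10*cos(z).
Answer: -5*z**2*cos(z) + 10*z*sin(z) + 10*cos(z).


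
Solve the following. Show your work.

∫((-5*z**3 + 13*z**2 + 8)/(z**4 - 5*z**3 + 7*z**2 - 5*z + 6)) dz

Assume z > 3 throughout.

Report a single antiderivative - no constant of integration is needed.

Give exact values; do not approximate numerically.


Step 1. Decompose ∫((-5*z**3 + 13*z**2 + 8)/(z**4 - 5*z**3 + 7*z**2 - 5*z + 6)) dz by partial fractions, (-5*z**3 + 13*z**2 + 8)/(z**4 - 5*z**3 + 7*z**2 - 5*z + 6) = -1/(z**2 + 1) - 4/(z - 2) - 1/(z - 3): now ∫(-1/(z - 3)) dz + ∫(-4/(z - 2)) dz + ∫(-1/(z**2 + 1)) dz.
Step 2. Evaluate the standard form [assuming z > 3]: now -log(z - 3) + ∫(-4/(z - 2)) dz + ∫(-1/(z**2 + 1)) dz.
Step 3. Evaluate the standard form [assuming z > 2]: now -log(z - 3) - 4*log(z - 2) + ∫(-1/(z**2 + 1)) dz.
Step 4. Evaluate the standard form: now -log(z - 3) - 4*log(z - 2) - atan(z).
Answer: -log(z - 3) - 4*log(z - 2) - atan(z).


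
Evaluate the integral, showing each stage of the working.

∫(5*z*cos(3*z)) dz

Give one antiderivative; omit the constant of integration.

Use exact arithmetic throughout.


Step 1. Integrate ∫(5*z*cos(3*z)) dz by parts with u = z, dv = (5*cos(3*z)) dz, so v = 5*sin(3*z)/3: now 5*z*sin(3*z)/3 + ∫(-5*sin(3*z)/3) dz.
Step 2. Evaluate the standard form: now 5*z*sin(3*z)/3 + 5*cos(3*z)/9.
Answer: 5*z*sin(3*z)/3 + 5*cos(3*z)/9.


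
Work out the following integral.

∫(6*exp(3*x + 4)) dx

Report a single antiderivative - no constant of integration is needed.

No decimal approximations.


Answer: 2*exp(3*x + 4).


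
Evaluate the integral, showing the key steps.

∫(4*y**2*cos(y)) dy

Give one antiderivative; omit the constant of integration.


Step 1. Integrate ∫(4*y**2*cos(y)) dy by parts with u = y**2, dv = (4*cos(y)) dy, so v = 4*sin(y): now 4*y**2*sin(y) + ∫(-8*y*sin(y)) dy.
Step 2. Integrate ∫(-8*y*sin(y)) dy by parts with u = y, dv = (-8*sin(y)) dy, so v = 8*cos(y): now 4*y**2*sin(y) + 8*y*cos(y) + ∫(-8*cos(y)) dy.
Step 3. Evaluate the standard form: now 4*y**2*sin(y) + 8*y*cos(y) - 8*sin(y).
Answer: 4*y**2*sin(y) + 8*y*cos(y) - 8*sin(y).


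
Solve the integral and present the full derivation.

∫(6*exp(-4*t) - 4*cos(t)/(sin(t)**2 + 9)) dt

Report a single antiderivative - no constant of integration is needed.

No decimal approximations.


Step 1. Rewrite: now ∫(-4*cos(t)/(sin(t)**2 + 9)) dt + ∫(6*exp(-4*t)) dt.
Step 2. Evaluate the standard form: now ∫(-4*cos(t)/(sin(t)**2 + 9)) dt - 3*exp(-4*t)/2.
Step 3. Substitute u = sin(t), turning ∫(-4*cos(t)/(sin(t)**2 + 9)) dt into ∫(-4/(u**2 + 9)) du: now ∫(-4/(u**2 + 9)) du - 3*exp(-4*t)/2.
Step 4. Evaluate the standard form: now -4*atan(u/3)/3 - 3*exp(-4*t)/2.
Step 5. Substitute back u = sin(t): now -4*atan(sin(t)/3)/3 - 3*exp(-4*t)/2.
Answer: -4*atan(sin(t)/3)/3 - 3*exp(-4*t)/2.


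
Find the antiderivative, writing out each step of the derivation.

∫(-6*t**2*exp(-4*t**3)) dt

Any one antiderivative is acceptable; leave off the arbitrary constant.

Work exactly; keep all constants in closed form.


Step 1. Substitute u = t**3, turning ∫(-6*t**2*exp(-4*t**3)) dt into ∫(-2*exp(-4*u)) du: now ∫(-2*exp(-4*u)) du.
Step 2. Evaluate the standard form: now exp(-4*u)/2.
Step 3. Substitute back u = t**3: now exp(-4*t**3)/2.
Answer: exp(-4*t**3)/2.


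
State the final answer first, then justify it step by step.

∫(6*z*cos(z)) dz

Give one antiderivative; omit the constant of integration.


The answer is 6*z*sin(z) + 6*cos(z).
Step 1. Integrate ∫(6*z*cos(z)) dz by parts with u = z, dv = (6*cos(z)) dz, so v = 6*sin(z): now 6*z*sin(z) + ∫(-6*sin(z)) dz.
Step 2. Evaluate the standard form: now 6*z*sin(z) + 6*cos(z).
Answer: 6*z*sin(z) + 6*cos(z).


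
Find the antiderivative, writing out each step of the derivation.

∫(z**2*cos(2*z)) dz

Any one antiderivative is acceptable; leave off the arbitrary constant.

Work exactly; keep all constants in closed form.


Step 1. Integrate ∫(z**2*cos(2*z)) dz by parts with u = z**2, dv = (cos(2*z)) dz, so v = sin(2*z)/2: now z**2*sin(2*z)/2 + ∫(-z*sin(2*z)) dz.
Step 2. Integrate ∫(-z*sin(2*z)) dz by parts with u = z, dv = (-sin(2*z)) dz, so v = cos(2*z)/2: now z**2*sin(2*z)/2 + z*cos(2*z)/2 + ∫(-cos(2*z)/2) dz.
Step 3. Evaluate the standard form: now z**2*sin(2*z)/2 + z*cos(2*z)/2 - sin(2*z)/4.
Answer: z**2*sin(2*z)/2 + z*cos(2*z)/2 - sin(2*z)/4.


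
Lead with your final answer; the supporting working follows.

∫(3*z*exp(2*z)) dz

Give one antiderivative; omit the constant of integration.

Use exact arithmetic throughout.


The answer is 3*z*exp(2*z)/2 - 3*exp(2*z)/4.
Step 1. Integrate ∫(3*z*exp(2*z)) dz by parts with u = z, dv = (3*exp(2*z)) dz, so v = 3*exp(2*z)/2: now 3*z*exp(2*z)/2 + ∫(-3*exp(2*z)/2) dz.
Step 2. Evaluate the standard form: now 3*z*exp(2*z)/2 - 3*exp(2*z)/4.
Answer: 3*z*exp(2*z)/2 - 3*exp(2*z)/4.


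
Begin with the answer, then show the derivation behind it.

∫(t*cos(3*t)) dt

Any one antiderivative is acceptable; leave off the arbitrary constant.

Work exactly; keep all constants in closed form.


The answer is t*sin(3*t)/3 + cos(3*t)/9.
Step 1. Integrate ∫(t*cos(3*t)) dt by parts with u = t, dv = (cos(3*t)) dt, so v = sin(3*t)/3: now t*sin(3*t)/3 + ∫(-sin(3*t)/3) dt.
Step 2. Evaluate the standard form: now t*sin(3*t)/3 + cos(3*t)/9.
Answer: t*sin(3*t)/3 + cos(3*t)/9.


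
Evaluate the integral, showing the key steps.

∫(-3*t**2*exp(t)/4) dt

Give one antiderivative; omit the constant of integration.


Step 1. Integrate ∫(-3*t**2*exp(t)/4) dt by parts with u = t**2, dv = (-3*exp(t)/4) dt, so v = -3*exp(t)/4: now -3*t**2*exp(t)/4 + ∫(3*t*exp(t)/2) dt.
Step 2. Integrate ∫(3*t*exp(t)/2) dt by parts with u = t, dv = (3*exp(t)/2) dt, so v = 3*exp(t)/2: now -3*t**2*exp(t)/4 + 3*t*exp(t)/2 + ∫(-3*exp(t)/2) dt.
Step 3. Evaluate the standard form: now -3*t**2*exp(t)/4 + 3*t*exp(t)/2 - 3*exp(t)/2.
Answer: -3*t**2*exp(t)/4 + 3*t*exp(t)/2 - 3*exp(t)/2.


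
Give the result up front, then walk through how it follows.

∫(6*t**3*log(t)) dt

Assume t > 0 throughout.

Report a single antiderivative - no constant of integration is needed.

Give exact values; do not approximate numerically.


The answer is 3*t**4*log(t)/2 - 3*t**4/8.
Step 1. Integrate ∫(6*t**3*log(t)) dt by parts with u = log(t), dv = (6*t**3) dt, so v = 3*t**4/2 [assuming t > 0]: now 3*t**4*log(t)/2 + ∫(-3*t**3/2) dt.
Step 2. Evaluate the standard form: now 3*t**4*log(t)/2 - 3*t**4/8.
Answer: 3*t**4*log(t)/2 - 3*t**4/8.


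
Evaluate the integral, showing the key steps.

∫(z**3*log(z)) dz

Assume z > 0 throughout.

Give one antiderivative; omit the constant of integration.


Step 1. Integrate ∫(z**3*log(z)) dz by parts with u = log(z), dv = (z**3) dz, so v = z**4/4 [assuming z > 0]: now z**4*log(z)/4 + ∫(-z**3/4) dz.
Step 2. Evaluate the standard form: now z**4*log(z)/4 - z**4/16.
Answer: z**4*log(z)/4 - z**4/16.


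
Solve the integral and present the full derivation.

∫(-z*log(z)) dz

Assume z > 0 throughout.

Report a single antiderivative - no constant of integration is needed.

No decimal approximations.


Step 1. Integrate ∫(-z*log(z)) dz by parts with u = log(z), dv = (-z) dz, so v = -z**2/2 [assuming z > 0]: now -z**2*log(z)/2 + ∫(z/2) dz.
Step 2. Evaluate the standard form: now -z**2*log(z)/2 + z**2/4.
Answer: -z**2*log(z)/2 + z**2/4.


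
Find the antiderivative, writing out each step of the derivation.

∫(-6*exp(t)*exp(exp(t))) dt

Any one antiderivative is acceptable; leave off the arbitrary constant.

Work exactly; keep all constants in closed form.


Step 1. Substitute u = exp(t), turning ∫(-6*exp(t)*exp(exp(t))) dt into ∫(-6*exp(u)) du: now ∫(-6*exp(u)) du.
Step 2. Evaluate the standard form: now -6*exp(u).
Step 3. Substitute back u = exp(t): now -6*exp(exp(t)).
Answer: -6*exp(exp(t)).


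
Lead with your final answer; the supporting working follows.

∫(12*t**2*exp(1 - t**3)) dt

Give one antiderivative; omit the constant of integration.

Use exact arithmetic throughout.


The answer is -4*exp(1 - t**3).
Step 1. Substitute u = t**3 - 1, turning ∫(12*t**2*exp(1 - t**3)) dt into ∫(4*exp(-u)) du: now ∫(4*exp(-u)) du.
Step 2. Evaluate the standard form: now -4*exp(-u).
Step 3. Substitute back u = t**3 - 1: now -4*exp(1 - t**3).
Answer: -4*exp(1 - t**3).


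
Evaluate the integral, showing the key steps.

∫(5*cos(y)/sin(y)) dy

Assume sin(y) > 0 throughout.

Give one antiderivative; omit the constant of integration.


Step 1. Substitute u = sin(y), turning ∫(5*cos(y)/sin(y)) dy into ∫(5/u) du: now ∫(5/u) du.
Step 2. Evaluate the standard form [assuming u > 0]: now 5*log(u).
Step 3. Substitute back u = sin(y): now 5*log(sin(y)).
Answer: 5*log(sin(y)).


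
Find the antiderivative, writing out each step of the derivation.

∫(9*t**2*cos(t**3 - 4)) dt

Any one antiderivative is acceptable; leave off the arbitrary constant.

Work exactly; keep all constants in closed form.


Step 1. Substitute u = t**3 - 4, turning ∫(9*t**2*cos(t**3 - 4)) dt into ∫(3*cos(u)) du: now ∫(3*cos(u)) du.
Step 2. Evaluate the standard form: now 3*sin(u).
Step 3. Substitute back u = t**3 - 4: now 3*sin(t**3 - 4).
Answer: 3*sin(t**3 - 4).


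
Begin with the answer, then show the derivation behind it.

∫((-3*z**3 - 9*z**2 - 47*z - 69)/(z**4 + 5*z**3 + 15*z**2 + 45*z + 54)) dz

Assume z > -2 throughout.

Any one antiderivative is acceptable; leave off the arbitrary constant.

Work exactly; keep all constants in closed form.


The answer is log(z + 2) - 4*log(z + 3) - 4*atan(z/3)/3.
Step 1. Decompose ∫((-3*z**3 - 9*z**2 - 47*z - 69)/(z**4 + 5*z**3 + 15*z**2 + 45*z + 54)) dz by partial fractions, (-3*z**3 - 9*z**2 - 47*z - 69)/(z**4 + 5*z**3 + 15*z**2 + 45*z + 54) = -4/(z**2 + 9) - 4/(z + 3) + 1/(z + 2): now ∫(1/(z + 2)) dz + ∫(-4/(z + 3)) dz + ∫(-4/(z**2 + 9)) dz.
Step 2. Evaluate the standard form [assuming z > -3]: now -4*log(z + 3) + ∫(1/(z + 2)) dz + ∫(-4/(z**2 + 9)) dz.
Step 3. Evaluate the standard form [assuming z > -2]: now log(z + 2) - 4*log(z + 3) + ∫(-4/(z**2 + 9)) dz.
Step 4. Evaluate the standard form: now log(z + 2) - 4*log(z + 3) - 4*atan(z/3)/3.
Answer: log(z + 2) - 4*log(z + 3) - 4*atan(z/3)/3.


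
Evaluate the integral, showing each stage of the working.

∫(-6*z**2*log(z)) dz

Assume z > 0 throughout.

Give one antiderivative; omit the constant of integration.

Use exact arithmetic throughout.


Step 1. Integrate ∫(-6*z**2*log(z)) dz by parts with u = log(z), dv = (-6*z**2) dz, so v = -2*z**3 [assuming z > 0]: now -2*z**3*log(z) + ∫(2*z**2) dz.
Step 2. Evaluate the standard form: now -2*z**3*log(z) + 2*z**3/3.
Answer: -2*z**3*log(z) + 2*z**3/3.


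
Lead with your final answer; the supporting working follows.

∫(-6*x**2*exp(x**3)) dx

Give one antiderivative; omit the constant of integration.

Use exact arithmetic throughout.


The answer is -2*exp(x**3).
Step 1. Substitute u = x**3, turning ∫(-6*x**2*exp(x**3)) dx into ∫(-2*exp(u)) du: now ∫(-2*exp(u)) du.
Step 2. Evaluate the standard form: now -2*exp(u).
Step 3. Substitute back u = x**3: now -2*exp(x**3).
Answer: -2*exp(x**3).


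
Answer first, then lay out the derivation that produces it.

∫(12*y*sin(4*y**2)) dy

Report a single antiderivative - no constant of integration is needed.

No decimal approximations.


The answer is -3*cos(4*y**2)/2.
Step 1. Substitute u = y**2, turning ∫(12*y*sin(4*y**2)) dy into ∫(6*sin(4*u)) du: now ∫(6*sin(4*u)) du.
Step 2. Evaluate the standard form: now -3*cos(4*u)/2.
Step 3. Substitute back u = y**2: now -3*cos(4*y**2)/2.
Answer: -3*cos(4*y**2)/2.


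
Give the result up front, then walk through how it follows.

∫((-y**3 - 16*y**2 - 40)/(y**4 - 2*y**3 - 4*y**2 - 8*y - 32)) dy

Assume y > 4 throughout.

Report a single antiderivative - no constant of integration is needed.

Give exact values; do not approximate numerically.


The answer is -3*log(y - 4) + 2*log(y + 2) - atan(y/2).
Step 1. Decompose ∫((-y**3 - 16*y**2 - 40)/(y**4 - 2*y**3 - 4*y**2 - 8*y - 32)) dy by partial fractions, (-y**3 - 16*y**2 - 40)/(y**4 - 2*y**3 - 4*y**2 - 8*y - 32) = -2/(y**2 + 4) + 2/(y + 2) - 3/(y - 4): now ∫(-3/(y - 4)) dy + ∫(2/(y + 2)) dy + ∫(-2/(y**2 + 4)) dy.
Step 2. Evaluate the standard form [assuming y > -2]: now 2*log(y + 2) + ∫(-3/(y - 4)) dy + ∫(-2/(y**2 + 4)) dy.
Step 3. Evaluate the standard form [assuming y > 4]: now -3*log(y - 4) + 2*log(y + 2) + ∫(-2/(y**2 + 4)) dy.
Step 4. Evaluate the standard form: now -3*log(y - 4) + 2*log(y + 2) - atan(y/2).
Answer: -3*log(y - 4) + 2*log(y + 2) - atan(y/2).


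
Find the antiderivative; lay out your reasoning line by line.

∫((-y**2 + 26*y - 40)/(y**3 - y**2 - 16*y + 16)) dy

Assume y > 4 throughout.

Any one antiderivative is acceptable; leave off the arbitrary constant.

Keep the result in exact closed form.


Step 1. Decompose ∫((-y**2 + 26*y - 40)/(y**3 - y**2 - 16*y + 16)) dy by partial fractions, (-y**2 + 26*y - 40)/(y**3 - y**2 - 16*y + 16) = -4/(y + 4) + 1/(y - 1) + 2/(y - 4): now ∫(2/(y - 4)) dy + ∫(1/(y - 1)) dy + ∫(-4/(y + 4)) dy.
Step 2. Evaluate the standard form [assuming y > 1]: now log(y - 1) + ∫(2/(y - 4)) dy + ∫(-4/(y + 4)) dy.
Step 3. Evaluate the standard form [assuming y > 4]: now 2*log(y - 4) + log(y - 1) + ∫(-4/(y + 4)) dy.
Step 4. Evaluate the standard form [assuming y > -4]: now 2*log(y - 4) + log(y - 1) - 4*log(y + 4).
Answer: 2*log(y - 4) + log(y - 1) - 4*log(y + 4).


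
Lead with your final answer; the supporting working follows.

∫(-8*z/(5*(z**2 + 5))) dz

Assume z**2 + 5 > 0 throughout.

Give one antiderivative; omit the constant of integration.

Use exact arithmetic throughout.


The answer is -4*log(z**2 + 5)/5.
Step 1. Substitute u = z**2 + 5, turning ∫(-8*z/(5*(z**2 + 5))) dz into ∫(-4/(5*u)) du: now ∫(-4/(5*u)) du.
Step 2. Evaluate the standard form [assuming u > 0]: now -4*log(u)/5.
Step 3. Substitute back u = z**2 + 5: now -4*log(z**2 + 5)/5.
Answer: -4*log(z**2 + 5)/5.


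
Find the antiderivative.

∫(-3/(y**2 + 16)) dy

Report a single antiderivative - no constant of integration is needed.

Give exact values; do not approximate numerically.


Answer: -3*atan(y/4)/4.


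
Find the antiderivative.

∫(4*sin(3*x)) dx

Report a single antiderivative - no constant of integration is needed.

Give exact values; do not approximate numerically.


Answer: -4*cos(3*x)/3.


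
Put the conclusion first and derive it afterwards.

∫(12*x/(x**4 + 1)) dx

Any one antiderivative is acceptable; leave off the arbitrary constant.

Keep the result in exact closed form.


The answer is 6*atan(x**2).
Step 1. Substitute u = x**2, turning ∫(12*x/(x**4 + 1)) dx into ∫(6/(u**2 + 1)) du: now ∫(6/(u**2 + 1)) du.
Step 2. Evaluate the standard form: now 6*atan(u).
Step 3. Substitute back u = x**2: now 6*atan(x**2).
Answer: 6*atan(x**2).


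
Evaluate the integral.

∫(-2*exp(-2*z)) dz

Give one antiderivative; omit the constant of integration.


Answer: exp(-2*z).


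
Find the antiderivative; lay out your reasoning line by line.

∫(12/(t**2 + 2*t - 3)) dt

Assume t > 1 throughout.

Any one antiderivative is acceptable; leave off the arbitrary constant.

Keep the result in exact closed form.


Step 1. Decompose ∫(12/(t**2 + 2*t - 3)) dt by partial fractions, 12/(t**2 + 2*t - 3) = -3/(t + 3) + 3/(t - 1): now ∫(3/(t - 1)) dt + ∫(-3/(t + 3)) dt.
Step 2. Evaluate the standard form [assuming t > 1]: now 3*log(t - 1) + ∫(-3/(t + 3)) dt.
Step 3. Evaluate the standard form [assuming t > -3]: now 3*log(t - 1) - 3*log(t + 3).
Answer: 3*log(t - 1) - 3*log(t + 3).


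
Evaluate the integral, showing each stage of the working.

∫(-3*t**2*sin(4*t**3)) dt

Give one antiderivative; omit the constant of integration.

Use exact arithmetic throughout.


Step 1. Substitute u = t**3, turning ∫(-3*t**2*sin(4*t**3)) dt into ∫(-sin(4*u)) du: now ∫(-sin(4*u)) du.
Step 2. Evaluate the standard form: now cos(4*u)/4.
Step 3. Substitute back u = t**3: now cos(4*t**3)/4.
Answer: cos(4*t**3)/4.


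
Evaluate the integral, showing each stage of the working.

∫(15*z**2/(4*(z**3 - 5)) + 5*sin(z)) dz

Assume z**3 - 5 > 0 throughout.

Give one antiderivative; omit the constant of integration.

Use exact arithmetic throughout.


Step 1. Rewrite: now ∫(15*z**2/(4*(z**3 - 5))) dz + ∫(5*sin(z)) dz.
Step 2. Substitute u = z**3 - 5, turning ∫(15*z**2/(4*(z**3 - 5))) dz into ∫(5/(4*u)) du: now ∫(5/(4*u)) du + ∫(5*sin(z)) dz.
Step 3. Evaluate the standard form [assuming u > 0]: now 5*log(u)/4 + ∫(5*sin(z)) dz.
Step 4. Substitute back u = z**3 - 5: now 5*log(z**3 - 5)/4 + ∫(5*sin(z)) dz.
Step 5. Evaluate the standard form: now 5*log(z**3 - 5)/4 - 5*cos(z).
Answer: 5*log(z**3 - 5)/4 - 5*cos(z).


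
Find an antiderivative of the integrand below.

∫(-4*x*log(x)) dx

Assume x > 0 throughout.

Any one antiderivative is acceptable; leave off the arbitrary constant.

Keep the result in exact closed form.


Answer: -2*x**2*log(x) + x**2.


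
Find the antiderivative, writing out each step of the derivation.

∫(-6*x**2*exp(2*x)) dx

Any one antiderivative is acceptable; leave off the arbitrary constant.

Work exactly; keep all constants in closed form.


Step 1. Integrate ∫(-6*x**2*exp(2*x)) dx by parts with u = x**2, dv = (-6*exp(2*x)) dx, so v = -3*exp(2*x): now -3*x**2*exp(2*x) + ∫(6*x*exp(2*x)) dx.
Step 2. Integrate ∫(6*x*exp(2*x)) dx by parts with u = x, dv = (6*exp(2*x)) dx, so v = 3*exp(2*x): now -3*x**2*exp(2*x) + 3*x*exp(2*x) + ∫(-3*exp(2*x)) dx.
Step 3. Evaluate the standard form: now -3*x**2*exp(2*x) + 3*x*exp(2*x) - 3*exp(2*x)/2.
Answer: -3*x**2*exp(2*x) + 3*x*exp(2*x) - 3*exp(2*x)/2.


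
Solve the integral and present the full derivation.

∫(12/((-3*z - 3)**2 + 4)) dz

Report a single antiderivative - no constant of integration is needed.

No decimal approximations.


Step 1. Substitute u = -3*z - 3, turning ∫(12/((-3*z - 3)**2 + 4)) dz into ∫(-4/(u**2 + 4)) du: now ∫(-4/(u**2 + 4)) du.
Step 2. Evaluate the standard form: now -2*atan(u/2).
Step 3. Substitute back u = -3*z - 3: now 2*atan(3*z/2 + 3/2).
Answer: 2*atan(3*z/2 + 3/2).


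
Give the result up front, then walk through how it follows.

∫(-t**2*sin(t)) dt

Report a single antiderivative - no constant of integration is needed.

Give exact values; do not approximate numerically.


The answer is t**2*cos(t) - 2*t*sin(t) - 2*cos(t).
Step 1. Integrate ∫(-t**2*sin(t)) dt by parts with u = t**2, dv = (-sin(t)) dt, so v = cos(t): now t**2*cos(t) + ∫(-2*t*cos(t)) dt.
Step 2. Integrate ∫(-2*t*cos(t)) dt by parts with u = t, dv = (-2*cos(t)) dt, so v = -2*sin(t): now t**2*cos(t) - 2*t*sin(t) + ∫(2*sin(t)) dt.
Step 3. Evaluate the standard form: now t**2*cos(t) - 2*t*sin(t) - 2*cos(t).
Answer: t**2*cos(t) - 2*t*sin(t) - 2*cos(t).


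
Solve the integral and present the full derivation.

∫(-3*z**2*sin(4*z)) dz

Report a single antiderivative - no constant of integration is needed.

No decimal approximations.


Step 1. Integrate ∫(-3*z**2*sin(4*z)) dz by parts with u = z**2, dv = (-3*sin(4*z)) dz, so v = 3*cos(4*z)/4: now 3*z**2*cos(4*z)/4 + ∫(-3*z*cos(4*z)/2) dz.
Step 2. Integrate ∫(-3*z*cos(4*z)/2) dz by parts with u = z, dv = (-3*cos(4*z)/2) dz, so v = -3*sin(4*z)/8: now 3*z**2*cos(4*z)/4 - 3*z*sin(4*z)/8 + ∫(3*sin(4*z)/8) dz.
Step 3. Evaluate the standard form: now 3*z**2*cos(4*z)/4 - 3*z*sin(4*z)/8 - 3*cos(4*z)/32.
Answer: 3*z**2*cos(4*z)/4 - 3*z*sin(4*z)/8 - 3*cos(4*z)/32.


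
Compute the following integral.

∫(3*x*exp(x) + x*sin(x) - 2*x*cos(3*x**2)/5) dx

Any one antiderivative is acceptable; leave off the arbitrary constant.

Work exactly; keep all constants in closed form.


Answer: 3*x*exp(x) - x*cos(x) - 3*exp(x) + sin(x) - sin(3*x**2)/15.


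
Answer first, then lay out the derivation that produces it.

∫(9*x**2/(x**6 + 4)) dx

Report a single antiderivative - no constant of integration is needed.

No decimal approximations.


The answer is 3*atan(x**3/2)/2.
Step 1. Substitute u = x**3, turning ∫(9*x**2/(x**6 + 4)) dx into ∫(3/(u**2 + 4)) du: now ∫(3/(u**2 + 4)) du.
Step 2. Evaluate the standard form: now 3*atan(u/2)/2.
Step 3. Substitute back u = x**3: now 3*atan(x**3/2)/2.
Answer: 3*atan(x**3/2)/2.


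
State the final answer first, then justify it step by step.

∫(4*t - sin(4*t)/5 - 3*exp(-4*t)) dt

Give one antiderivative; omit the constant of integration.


The answer is 2*t**2 + cos(4*t)/20 + 3*exp(-4*t)/4.
Step 1. Rewrite: now ∫(4*t) dt + ∫(-3*exp(-4*t)) dt + ∫(-sin(4*t)/5) dt.
Step 2. Evaluate the standard form: now ∫(4*t) dt + ∫(-sin(4*t)/5) dt + 3*exp(-4*t)/4.
Step 3. Evaluate the standard form: now 2*t**2 + ∫(-sin(4*t)/5) dt + 3*exp(-4*t)/4.
Step 4. Evaluate the standard form: now 2*t**2 + cos(4*t)/20 + 3*exp(-4*t)/4.
Answer: 2*t**2 + cos(4*t)/20 + 3*exp(-4*t)/4.


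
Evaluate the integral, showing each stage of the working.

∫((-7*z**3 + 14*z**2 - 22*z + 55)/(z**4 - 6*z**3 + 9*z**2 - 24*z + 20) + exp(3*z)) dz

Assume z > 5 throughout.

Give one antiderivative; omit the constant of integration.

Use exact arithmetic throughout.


Step 1. Rewrite: now ∫((-7*z**3 + 14*z**2 - 22*z + 55)/(z**4 - 6*z**3 + 9*z**2 - 24*z + 20)) dz + ∫(exp(3*z)) dz.
Step 2. Evaluate the standard form: now exp(3*z)/3 + ∫((-7*z**3 + 14*z**2 - 22*z + 55)/(z**4 - 6*z**3 + 9*z**2 - 24*z + 20)) dz.
Step 3. Decompose ∫((-7*z**3 + 14*z**2 - 22*z + 55)/(z**4 - 6*z**3 + 9*z**2 - 24*z + 20)) dz by partial fractions, (-7*z**3 + 14*z**2 - 22*z + 55)/(z**4 - 6*z**3 + 9*z**2 - 24*z + 20) = -1/(z**2 + 4) - 2/(z - 1) - 5/(z - 5): now exp(3*z)/3 + ∫(-5/(z - 5)) dz + ∫(-2/(z - 1)) dz + ∫(-1/(z**2 + 4)) dz.
Step 4. Evaluate the standard form [assuming z > 5]: now exp(3*z)/3 - 5*log(z - 5) + ∫(-2/(z - 1)) dz + ∫(-1/(z**2 + 4)) dz.
Step 5. Evaluate the standard form [assuming z > 1]: now exp(3*z)/3 - 5*log(z - 5) - 2*log(z - 1) + ∫(-1/(z**2 + 4)) dz.
Step 6. Evaluate the standard form: now exp(3*z)/3 - 5*log(z - 5) - 2*log(z - 1) - atan(z/2)/2.
Answer: exp(3*z)/3 - 5*log(z - 5) - 2*log(z - 1) - atan(z/2)/2.


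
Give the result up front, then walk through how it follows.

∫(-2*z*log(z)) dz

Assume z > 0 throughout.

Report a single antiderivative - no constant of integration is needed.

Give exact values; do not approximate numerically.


The answer is -z**2*log(z) + z**2/2.
Step 1. Integrate ∫(-2*z*log(z)) dz by parts with u = log(z), dv = (-2*z) dz, so v = -z**2 [assuming z > 0]: now -z**2*log(z) + ∫(z) dz.
Step 2. Evaluate the standard form: now -z**2*log(z) + z**2/2.
Answer: -z**2*log(z) + z**2/2.


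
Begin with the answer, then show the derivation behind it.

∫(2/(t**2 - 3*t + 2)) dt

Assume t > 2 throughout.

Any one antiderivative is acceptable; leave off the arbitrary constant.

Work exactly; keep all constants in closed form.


The answer is 2*log(t - 2) - 2*log(t - 1).
Step 1. Decompose ∫(2/(t**2 - 3*t + 2)) dt by partial fractions, 2/(t**2 - 3*t + 2) = -2/(t - 1) + 2/(t - 2): now ∫(2/(t - 2)) dt + ∫(-2/(t - 1)) dt.
Step 2. Evaluate the standard form [assuming t > 2]: now 2*log(t - 2) + ∫(-2/(t - 1)) dt.
Step 3. Evaluate the standard form [assuming t > 1]: now 2*log(t - 2) - 2*log(t - 1).
Answer: 2*log(t - 2) - 2*log(t - 1).


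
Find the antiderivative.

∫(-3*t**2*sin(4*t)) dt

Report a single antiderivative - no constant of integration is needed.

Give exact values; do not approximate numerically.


Answer: 3*t**2*cos(4*t)/4 - 3*t*sin(4*t)/8 - 3*cos(4*t)/32.


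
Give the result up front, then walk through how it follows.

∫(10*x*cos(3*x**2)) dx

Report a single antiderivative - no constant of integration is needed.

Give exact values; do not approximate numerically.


The answer is 5*sin(3*x**2)/3.
Step 1. Substitute u = x**2, turning ∫(10*x*cos(3*x**2)) dx into ∫(5*cos(3*u)) du: now ∫(5*cos(3*u)) du.
Step 2. Evaluate the standard form: now 5*sin(3*u)/3.
Step 3. Substitute back u = x**2: now 5*sin(3*x**2)/3.
Answer: 5*sin(3*x**2)/3.


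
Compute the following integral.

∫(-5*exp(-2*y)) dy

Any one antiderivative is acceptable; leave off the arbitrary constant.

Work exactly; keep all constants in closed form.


Answer: 5*exp(-2*y)/2.


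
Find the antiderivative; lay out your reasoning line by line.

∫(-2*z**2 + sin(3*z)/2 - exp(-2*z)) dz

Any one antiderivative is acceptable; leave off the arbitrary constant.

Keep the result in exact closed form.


Step 1. Rewrite: now ∫(-2*z**2) dz + ∫(-exp(-2*z)) dz + ∫(sin(3*z)/2) dz.
Step 2. Evaluate the standard form: now -cos(3*z)/6 + ∫(-2*z**2) dz + ∫(-exp(-2*z)) dz.
Step 3. Evaluate the standard form: now -cos(3*z)/6 + ∫(-2*z**2) dz + exp(-2*z)/2.
Step 4. Evaluate the standard form: now -2*z**3/3 - cos(3*z)/6 + exp(-2*z)/2.
Answer: -2*z**3/3 - cos(3*z)/6 + exp(-2*z)/2.


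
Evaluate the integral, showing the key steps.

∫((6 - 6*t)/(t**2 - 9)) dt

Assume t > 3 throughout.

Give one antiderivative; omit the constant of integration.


Step 1. Decompose ∫((6 - 6*t)/(t**2 - 9)) dt by partial fractions, (6 - 6*t)/(t**2 - 9) = -4/(t + 3) - 2/(t - 3): now ∫(-2/(t - 3)) dt + ∫(-4/(t + 3)) dt.
Step 2. Evaluate the standard form [assuming t > -3]: now -4*log(t + 3) + ∫(-2/(t - 3)) dt.
Step 3. Evaluate the standard form [assuming t > 3]: now -2*log(t - 3) - 4*log(t + 3).
Answer: -2*log(t - 3) - 4*log(t + 3).


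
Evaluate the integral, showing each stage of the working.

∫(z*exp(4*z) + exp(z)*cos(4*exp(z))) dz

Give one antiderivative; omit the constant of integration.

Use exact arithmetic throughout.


Step 1. Rewrite: now ∫(z*exp(4*z)) dz + ∫(exp(z)*cos(4*exp(z))) dz.
Step 2. Integrate ∫(z*exp(4*z)) dz by parts with u = z, dv = (exp(4*z)) dz, so v = exp(4*z)/4: now z*exp(4*z)/4 + ∫(exp(z)*cos(4*exp(z))) dz + ∫(-exp(4*z)/4) dz.
Step 3. Evaluate the standard form: now z*exp(4*z)/4 - exp(4*z)/16 + ∫(exp(z)*cos(4*exp(z))) dz.
Step 4. Substitute u = exp(z), turning ∫(exp(z)*cos(4*exp(z))) dz into ∫(cos(4*u)) du: now z*exp(4*z)/4 - exp(4*z)/16 + ∫(cos(4*u)) du.
Step 5. Evaluate the standard form: now z*exp(4*z)/4 - exp(4*z)/16 + sin(4*u)/4.
Step 6. Substitute back u = exp(z): now z*exp(4*z)/4 - exp(4*z)/16 + sin(4*exp(z))/4.
Answer: z*exp(4*z)/4 - exp(4*z)/16 + sin(4*exp(z))/4.
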